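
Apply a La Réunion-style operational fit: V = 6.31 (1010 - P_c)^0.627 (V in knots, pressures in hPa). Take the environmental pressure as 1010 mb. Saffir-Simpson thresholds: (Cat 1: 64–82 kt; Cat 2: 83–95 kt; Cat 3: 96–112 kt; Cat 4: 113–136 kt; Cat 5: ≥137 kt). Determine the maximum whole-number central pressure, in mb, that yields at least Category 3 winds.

Category 3 begins at V = 96 kt.
Required ΔP = (96/6.31)^(1/0.627) = 15.214^1.595 ≈ 76.83 mb.
P_c ≤ 1010 − 76.83 = 933.17, so the highest integer P_c is 933 mb.

933 mb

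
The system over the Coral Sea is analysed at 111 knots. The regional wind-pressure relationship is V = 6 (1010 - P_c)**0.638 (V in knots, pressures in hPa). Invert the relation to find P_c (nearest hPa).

ΔP = (V / 6)^(1/0.638) = (111/6)^1.567.
111/6 = 18.500; 18.500^1.567 ≈ 96.86 hPa.
P_c = 1010 − 96.86 = 913.14 ≈ 913 hPa.

913 hPa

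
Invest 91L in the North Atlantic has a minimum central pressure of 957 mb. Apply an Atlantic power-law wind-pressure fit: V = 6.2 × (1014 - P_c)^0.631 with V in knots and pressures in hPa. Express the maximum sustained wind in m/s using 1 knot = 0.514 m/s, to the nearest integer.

ΔP = 1014 − 957 = 57 mb.
V ≈ 6.2 × 57^0.631 = 6.2 × 12.822 ≈ 79.497 kt.
79.497 × 0.514 ≈ 40.86 m/s → 41 m/s.

41 m/s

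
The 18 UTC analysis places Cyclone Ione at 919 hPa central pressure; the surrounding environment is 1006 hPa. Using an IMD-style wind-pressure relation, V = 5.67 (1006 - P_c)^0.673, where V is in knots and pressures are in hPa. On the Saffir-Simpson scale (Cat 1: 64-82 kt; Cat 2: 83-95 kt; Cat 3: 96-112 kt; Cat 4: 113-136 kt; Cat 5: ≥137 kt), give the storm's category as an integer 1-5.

ΔP = 1006 − 919 = 87 hPa.
V ≈ 5.67 × 87^0.673 = 5.67 × 20.20 ≈ 115 kt.
115 kt falls in the Category 4 band.

4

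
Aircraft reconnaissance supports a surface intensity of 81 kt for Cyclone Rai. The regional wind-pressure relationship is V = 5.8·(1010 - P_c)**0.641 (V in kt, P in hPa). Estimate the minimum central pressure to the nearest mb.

949 mb

ΔP = (V / 5.8)^(1/0.641) = (81/5.8)^1.560.
81/5.8 = 13.966; 13.966^1.560 ≈ 61.14 mb.
P_c = 1010 − 61.14 = 948.86 ≈ 949 mb.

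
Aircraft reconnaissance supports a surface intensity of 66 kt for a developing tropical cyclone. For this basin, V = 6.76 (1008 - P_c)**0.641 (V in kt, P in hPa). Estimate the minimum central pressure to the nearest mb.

ΔP = (V / 6.76)^(1/0.641) = (66/6.76)^1.560.
66/6.76 = 9.763; 9.763^1.560 ≈ 34.98 mb.
P_c = 1008 − 34.98 = 973.02 ≈ 973 mb.

973 mb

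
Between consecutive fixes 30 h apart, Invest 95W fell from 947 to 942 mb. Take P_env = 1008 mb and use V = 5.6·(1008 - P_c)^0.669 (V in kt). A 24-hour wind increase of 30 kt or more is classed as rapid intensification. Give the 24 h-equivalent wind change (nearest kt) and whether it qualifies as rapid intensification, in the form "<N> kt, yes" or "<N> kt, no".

V₁: ΔP = 61, V ≈ 5.6 × 61^0.669 ≈ 87.61 kt.
V₂: ΔP = 66, V ≈ 5.6 × 66^0.669 ≈ 92.36 kt.
ΔV over 30 h = 4.75 kt → 24 h equivalent = 4.75 × 24/30 ≈ 3.80 kt.
4 kt < 30 kt ⇒ not rapid intensification.

4 kt, no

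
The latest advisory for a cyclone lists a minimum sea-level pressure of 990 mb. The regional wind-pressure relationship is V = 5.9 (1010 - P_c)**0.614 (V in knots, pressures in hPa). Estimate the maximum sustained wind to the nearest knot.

37 kt

ΔP = 1010 − 990 = 20 mb.
20^0.614 ≈ 6.293.
V ≈ 5.9 × 6.293 ≈ 37.1 kt.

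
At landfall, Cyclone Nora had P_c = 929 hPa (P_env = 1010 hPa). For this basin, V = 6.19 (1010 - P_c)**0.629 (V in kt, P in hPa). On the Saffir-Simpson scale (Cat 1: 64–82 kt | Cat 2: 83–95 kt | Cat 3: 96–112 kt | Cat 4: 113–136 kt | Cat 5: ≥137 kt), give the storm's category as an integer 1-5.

3

ΔP = 1010 − 929 = 81 hPa.
V ≈ 6.19 × 81^0.629 = 6.19 × 15.86 ≈ 98 kt.
98 kt falls in the Category 3 band.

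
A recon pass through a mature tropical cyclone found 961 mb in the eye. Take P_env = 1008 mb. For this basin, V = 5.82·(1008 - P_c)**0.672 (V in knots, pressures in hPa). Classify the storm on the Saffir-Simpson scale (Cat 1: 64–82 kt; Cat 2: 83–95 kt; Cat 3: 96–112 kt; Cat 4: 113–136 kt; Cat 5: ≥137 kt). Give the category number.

ΔP = 1008 − 961 = 47 mb.
V ≈ 5.82 × 47^0.672 = 5.82 × 13.29 ≈ 77 kt.
77 kt falls in the Category 1 band.

1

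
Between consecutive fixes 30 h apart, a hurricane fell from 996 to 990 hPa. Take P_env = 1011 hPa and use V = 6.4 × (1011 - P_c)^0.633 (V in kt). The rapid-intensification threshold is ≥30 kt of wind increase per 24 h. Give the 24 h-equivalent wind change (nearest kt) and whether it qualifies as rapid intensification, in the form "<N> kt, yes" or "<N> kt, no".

V₁: ΔP = 15, V ≈ 6.4 × 15^0.633 ≈ 35.53 kt.
V₂: ΔP = 21, V ≈ 6.4 × 21^0.633 ≈ 43.97 kt.
ΔV over 30 h = 8.44 kt → 24 h equivalent = 8.44 × 24/30 ≈ 6.75 kt.
7 kt < 30 kt ⇒ not rapid intensification.

7 kt, no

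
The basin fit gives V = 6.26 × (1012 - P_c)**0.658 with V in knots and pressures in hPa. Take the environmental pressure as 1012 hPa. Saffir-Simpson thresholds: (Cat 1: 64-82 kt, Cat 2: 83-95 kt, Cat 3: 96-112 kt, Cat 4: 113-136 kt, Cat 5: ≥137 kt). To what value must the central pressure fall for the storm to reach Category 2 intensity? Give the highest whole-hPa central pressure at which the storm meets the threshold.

961 hPa

Category 2 begins at V = 83 kt.
Required ΔP = (83/6.26)^(1/0.658) = 13.259^1.520 ≈ 50.81 hPa.
P_c ≤ 1012 − 50.81 = 961.19, so the highest integer P_c is 961 hPa.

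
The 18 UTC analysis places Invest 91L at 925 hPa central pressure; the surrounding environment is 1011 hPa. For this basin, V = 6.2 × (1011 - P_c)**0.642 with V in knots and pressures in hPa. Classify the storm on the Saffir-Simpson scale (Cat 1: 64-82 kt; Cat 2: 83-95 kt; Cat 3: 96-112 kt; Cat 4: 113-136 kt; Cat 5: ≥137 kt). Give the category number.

3

ΔP = 1011 − 925 = 86 hPa.
V ≈ 6.2 × 86^0.642 = 6.2 × 17.46 ≈ 108 kt.
108 kt falls in the Category 3 band.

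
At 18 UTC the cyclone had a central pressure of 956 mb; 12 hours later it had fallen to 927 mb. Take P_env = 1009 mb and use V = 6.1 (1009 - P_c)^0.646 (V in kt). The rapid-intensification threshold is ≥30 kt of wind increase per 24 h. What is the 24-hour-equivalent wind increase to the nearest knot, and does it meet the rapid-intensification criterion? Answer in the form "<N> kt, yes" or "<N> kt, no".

V₁: ΔP = 53, V ≈ 6.1 × 53^0.646 ≈ 79.29 kt.
V₂: ΔP = 82, V ≈ 6.1 × 82^0.646 ≈ 105.11 kt.
ΔV over 12 h = 25.82 kt → 24 h equivalent = 25.82 × 24/12 ≈ 51.64 kt.
52 kt ≥ 30 kt ⇒ rapid intensification.

52 kt, yes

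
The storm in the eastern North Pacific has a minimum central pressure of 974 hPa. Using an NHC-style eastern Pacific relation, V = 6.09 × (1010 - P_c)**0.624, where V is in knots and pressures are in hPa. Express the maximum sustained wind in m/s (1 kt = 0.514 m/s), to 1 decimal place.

29.3 m/s

ΔP = 1010 − 974 = 36 hPa.
V ≈ 6.09 × 36^0.624 = 6.09 × 9.357 ≈ 56.984 kt.
56.984 × 0.514 ≈ 29.29 m/s → 29.3 m/s.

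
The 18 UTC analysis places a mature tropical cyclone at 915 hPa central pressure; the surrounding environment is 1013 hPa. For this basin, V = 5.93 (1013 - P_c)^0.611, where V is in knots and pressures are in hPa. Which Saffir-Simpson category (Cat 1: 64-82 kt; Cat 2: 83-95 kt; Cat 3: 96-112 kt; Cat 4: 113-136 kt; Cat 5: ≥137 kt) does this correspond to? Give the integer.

ΔP = 1013 − 915 = 98 hPa.
V ≈ 5.93 × 98^0.611 = 5.93 × 16.47 ≈ 98 kt.
98 kt falls in the Category 3 band.

3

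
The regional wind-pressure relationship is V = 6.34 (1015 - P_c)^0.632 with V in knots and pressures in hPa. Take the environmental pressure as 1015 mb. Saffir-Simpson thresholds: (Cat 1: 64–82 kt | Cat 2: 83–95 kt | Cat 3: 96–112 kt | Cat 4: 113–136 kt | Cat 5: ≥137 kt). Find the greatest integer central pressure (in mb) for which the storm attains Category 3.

941 mb

Category 3 begins at V = 96 kt.
Required ΔP = (96/6.34)^(1/0.632) = 15.142^1.582 ≈ 73.68 mb.
P_c ≤ 1015 − 73.68 = 941.32, so the highest integer P_c is 941 mb.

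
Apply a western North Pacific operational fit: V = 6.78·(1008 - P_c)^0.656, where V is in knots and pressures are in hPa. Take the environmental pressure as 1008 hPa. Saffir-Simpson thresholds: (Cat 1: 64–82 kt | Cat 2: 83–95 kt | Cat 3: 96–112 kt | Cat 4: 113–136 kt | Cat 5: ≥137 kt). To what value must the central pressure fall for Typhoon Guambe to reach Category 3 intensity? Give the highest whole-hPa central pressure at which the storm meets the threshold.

951 hPa

Category 3 begins at V = 96 kt.
Required ΔP = (96/6.78)^(1/0.656) = 14.159^1.524 ≈ 56.84 hPa.
P_c ≤ 1008 − 56.84 = 951.16, so the highest integer P_c is 951 hPa.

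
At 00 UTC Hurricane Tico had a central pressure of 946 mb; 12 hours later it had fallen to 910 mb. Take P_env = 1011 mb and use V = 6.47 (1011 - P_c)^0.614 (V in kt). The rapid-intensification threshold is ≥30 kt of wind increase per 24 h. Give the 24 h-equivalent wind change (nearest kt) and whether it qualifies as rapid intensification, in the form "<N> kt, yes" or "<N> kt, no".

V₁: ΔP = 65, V ≈ 6.47 × 65^0.614 ≈ 83.95 kt.
V₂: ΔP = 101, V ≈ 6.47 × 101^0.614 ≈ 110.04 kt.
ΔV over 12 h = 26.09 kt → 24 h equivalent = 26.09 × 24/12 ≈ 52.18 kt.
52 kt ≥ 30 kt ⇒ rapid intensification.

52 kt, yes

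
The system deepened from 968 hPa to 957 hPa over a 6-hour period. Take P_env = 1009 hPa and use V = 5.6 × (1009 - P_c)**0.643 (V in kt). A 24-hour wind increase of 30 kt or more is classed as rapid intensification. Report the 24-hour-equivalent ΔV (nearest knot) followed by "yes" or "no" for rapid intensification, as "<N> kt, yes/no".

V₁: ΔP = 41, V ≈ 5.6 × 41^0.643 ≈ 60.98 kt.
V₂: ΔP = 52, V ≈ 5.6 × 52^0.643 ≈ 71.05 kt.
ΔV over 6 h = 10.07 kt → 24 h equivalent = 10.07 × 24/6 ≈ 40.28 kt.
40 kt ≥ 30 kt ⇒ rapid intensification.

40 kt, yes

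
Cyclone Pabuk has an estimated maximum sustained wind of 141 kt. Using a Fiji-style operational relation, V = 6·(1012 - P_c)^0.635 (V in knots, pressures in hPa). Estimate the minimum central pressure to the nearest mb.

ΔP = (V / 6)^(1/0.635) = (141/6)^1.575.
141/6 = 23.500; 23.500^1.575 ≈ 144.27 mb.
P_c = 1012 − 144.27 = 867.73 ≈ 868 mb.

868 mb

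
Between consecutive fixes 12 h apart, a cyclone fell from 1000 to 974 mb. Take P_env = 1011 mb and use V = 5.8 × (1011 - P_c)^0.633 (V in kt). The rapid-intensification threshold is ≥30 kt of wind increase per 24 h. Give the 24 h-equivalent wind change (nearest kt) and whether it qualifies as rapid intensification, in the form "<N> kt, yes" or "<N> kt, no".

61 kt, yes

V₁: ΔP = 11, V ≈ 5.8 × 11^0.633 ≈ 26.46 kt.
V₂: ΔP = 37, V ≈ 5.8 × 37^0.633 ≈ 57.03 kt.
ΔV over 12 h = 30.57 kt → 24 h equivalent = 30.57 × 24/12 ≈ 61.14 kt.
61 kt ≥ 30 kt ⇒ rapid intensification.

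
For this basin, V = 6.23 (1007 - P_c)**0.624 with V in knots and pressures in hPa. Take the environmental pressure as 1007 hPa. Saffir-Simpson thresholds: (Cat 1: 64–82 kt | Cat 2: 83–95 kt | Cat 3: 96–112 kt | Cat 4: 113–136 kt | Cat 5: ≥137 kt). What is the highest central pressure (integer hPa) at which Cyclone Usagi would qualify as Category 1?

965 hPa

Category 1 begins at V = 64 kt.
Required ΔP = (64/6.23)^(1/0.624) = 10.273^1.603 ≈ 41.81 hPa.
P_c ≤ 1007 − 41.81 = 965.19, so the highest integer P_c is 965 hPa.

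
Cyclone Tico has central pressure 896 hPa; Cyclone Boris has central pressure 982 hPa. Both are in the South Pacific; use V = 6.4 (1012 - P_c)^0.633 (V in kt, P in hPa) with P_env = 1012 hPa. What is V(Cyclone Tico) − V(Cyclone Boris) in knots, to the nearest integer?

75 kt

Cyclone Tico: ΔP = 116; V ≈ 6.4 × 116^0.633 ≈ 129.71 kt.
Cyclone Boris: ΔP = 30; V ≈ 6.4 × 30^0.633 ≈ 55.11 kt.
Difference ≈ 129.71 − 55.11 = 74.60 → 75 kt.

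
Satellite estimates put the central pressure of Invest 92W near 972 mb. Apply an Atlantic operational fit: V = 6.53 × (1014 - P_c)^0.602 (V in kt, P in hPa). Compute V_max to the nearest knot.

62 kt

ΔP = 1014 − 972 = 42 mb.
42^0.602 ≈ 9.488.
V ≈ 6.53 × 9.488 ≈ 62.0 kt.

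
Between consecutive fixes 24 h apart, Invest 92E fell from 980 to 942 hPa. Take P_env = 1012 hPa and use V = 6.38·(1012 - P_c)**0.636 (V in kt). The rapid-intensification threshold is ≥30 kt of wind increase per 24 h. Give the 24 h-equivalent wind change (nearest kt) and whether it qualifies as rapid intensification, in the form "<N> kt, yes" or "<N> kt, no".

37 kt, yes

V₁: ΔP = 32, V ≈ 6.38 × 32^0.636 ≈ 57.82 kt.
V₂: ΔP = 70, V ≈ 6.38 × 70^0.636 ≈ 95.13 kt.
ΔV over 24 h = 37.31 kt → 24 h equivalent = 37.31 × 24/24 ≈ 37.31 kt.
37 kt ≥ 30 kt ⇒ rapid intensification.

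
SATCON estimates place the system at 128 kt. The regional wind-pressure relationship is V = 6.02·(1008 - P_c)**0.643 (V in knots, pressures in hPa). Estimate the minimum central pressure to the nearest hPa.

ΔP = (V / 6.02)^(1/0.643) = (128/6.02)^1.555.
128/6.02 = 21.262; 21.262^1.555 ≈ 116.07 hPa.
P_c = 1008 − 116.07 = 891.93 ≈ 892 hPa.

892 hPa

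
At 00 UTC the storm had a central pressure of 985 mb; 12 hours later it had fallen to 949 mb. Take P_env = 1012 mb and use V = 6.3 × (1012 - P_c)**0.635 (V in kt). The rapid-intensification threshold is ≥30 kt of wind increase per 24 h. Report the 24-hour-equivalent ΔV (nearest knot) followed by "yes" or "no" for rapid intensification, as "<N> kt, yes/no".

V₁: ΔP = 27, V ≈ 6.3 × 27^0.635 ≈ 51.08 kt.
V₂: ΔP = 63, V ≈ 6.3 × 63^0.635 ≈ 87.48 kt.
ΔV over 12 h = 36.40 kt → 24 h equivalent = 36.40 × 24/12 ≈ 72.80 kt.
73 kt ≥ 30 kt ⇒ rapid intensification.

73 kt, yes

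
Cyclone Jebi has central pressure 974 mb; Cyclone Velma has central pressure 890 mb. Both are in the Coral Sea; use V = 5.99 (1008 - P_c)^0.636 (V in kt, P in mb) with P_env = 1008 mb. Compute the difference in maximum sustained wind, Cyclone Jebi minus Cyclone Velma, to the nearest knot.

Cyclone Jebi: ΔP = 34; V ≈ 5.99 × 34^0.636 ≈ 56.42 kt.
Cyclone Velma: ΔP = 118; V ≈ 5.99 × 118^0.636 ≈ 124.49 kt.
Difference ≈ 56.42 − 124.49 = -68.07 → -68 kt.

-68 kt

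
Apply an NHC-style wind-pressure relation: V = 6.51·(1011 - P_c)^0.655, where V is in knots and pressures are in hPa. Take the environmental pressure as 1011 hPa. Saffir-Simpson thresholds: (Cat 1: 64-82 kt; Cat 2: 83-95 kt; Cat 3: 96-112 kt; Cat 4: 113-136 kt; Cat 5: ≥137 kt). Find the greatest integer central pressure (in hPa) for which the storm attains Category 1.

978 hPa

Category 1 begins at V = 64 kt.
Required ΔP = (64/6.51)^(1/0.655) = 9.831^1.527 ≈ 32.77 hPa.
P_c ≤ 1011 − 32.77 = 978.23, so the highest integer P_c is 978 hPa.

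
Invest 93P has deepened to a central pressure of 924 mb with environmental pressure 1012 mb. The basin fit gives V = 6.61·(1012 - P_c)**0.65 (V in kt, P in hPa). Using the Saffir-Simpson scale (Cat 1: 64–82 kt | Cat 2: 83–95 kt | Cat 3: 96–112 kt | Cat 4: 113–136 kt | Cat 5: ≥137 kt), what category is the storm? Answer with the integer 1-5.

ΔP = 1012 − 924 = 88 mb.
V ≈ 6.61 × 88^0.65 = 6.61 × 18.36 ≈ 121 kt.
121 kt falls in the Category 4 band.

4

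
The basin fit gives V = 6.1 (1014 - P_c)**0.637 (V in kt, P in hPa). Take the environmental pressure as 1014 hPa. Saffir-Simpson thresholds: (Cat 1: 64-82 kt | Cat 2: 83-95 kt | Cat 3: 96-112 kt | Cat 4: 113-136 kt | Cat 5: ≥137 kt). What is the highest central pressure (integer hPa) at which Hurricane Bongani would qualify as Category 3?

938 hPa

Category 3 begins at V = 96 kt.
Required ΔP = (96/6.1)^(1/0.637) = 15.738^1.570 ≈ 75.69 hPa.
P_c ≤ 1014 − 75.69 = 938.31, so the highest integer P_c is 938 hPa.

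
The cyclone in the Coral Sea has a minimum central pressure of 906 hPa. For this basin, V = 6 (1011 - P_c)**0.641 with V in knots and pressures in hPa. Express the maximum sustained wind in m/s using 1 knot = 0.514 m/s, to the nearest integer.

61 m/s

ΔP = 1011 − 906 = 105 hPa.
V ≈ 6 × 105^0.641 = 6 × 19.751 ≈ 118.504 kt.
118.504 × 0.514 ≈ 60.91 m/s → 61 m/s.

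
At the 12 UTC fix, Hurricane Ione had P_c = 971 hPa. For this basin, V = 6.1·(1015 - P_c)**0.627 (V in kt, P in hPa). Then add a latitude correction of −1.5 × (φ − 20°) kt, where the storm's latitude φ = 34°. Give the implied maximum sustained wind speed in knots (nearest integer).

44 kt

ΔP = 1015 − 971 = 44 hPa.
44^0.627 ≈ 10.726.
V ≈ 6.1 × 10.726 ≈ 65.4 kt.
Latitude correction: −1.5 × (34 − 20) = -21 kt.
Corrected V ≈ 44.4 kt → 44 kt.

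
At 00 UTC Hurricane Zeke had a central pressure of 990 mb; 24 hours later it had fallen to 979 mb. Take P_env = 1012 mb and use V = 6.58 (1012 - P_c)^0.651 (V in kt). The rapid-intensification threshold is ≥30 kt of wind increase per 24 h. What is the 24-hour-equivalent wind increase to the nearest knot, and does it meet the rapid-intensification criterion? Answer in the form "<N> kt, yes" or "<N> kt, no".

V₁: ΔP = 22, V ≈ 6.58 × 22^0.651 ≈ 49.22 kt.
V₂: ΔP = 33, V ≈ 6.58 × 33^0.651 ≈ 64.09 kt.
ΔV over 24 h = 14.87 kt → 24 h equivalent = 14.87 × 24/24 ≈ 14.87 kt.
15 kt < 30 kt ⇒ not rapid intensification.

15 kt, no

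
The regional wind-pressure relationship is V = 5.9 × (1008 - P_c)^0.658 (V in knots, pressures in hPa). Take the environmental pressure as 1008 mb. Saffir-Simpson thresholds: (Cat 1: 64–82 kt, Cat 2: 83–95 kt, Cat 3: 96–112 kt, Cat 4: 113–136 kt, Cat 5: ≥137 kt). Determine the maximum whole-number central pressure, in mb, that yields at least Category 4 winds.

919 mb

Category 4 begins at V = 113 kt.
Required ΔP = (113/5.9)^(1/0.658) = 19.153^1.520 ≈ 88.85 mb.
P_c ≤ 1008 − 88.85 = 919.15, so the highest integer P_c is 919 mb.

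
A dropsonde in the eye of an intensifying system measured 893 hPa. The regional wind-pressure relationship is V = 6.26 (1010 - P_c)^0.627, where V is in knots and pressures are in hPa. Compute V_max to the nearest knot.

ΔP = 1010 − 893 = 117 hPa.
117^0.627 ≈ 19.804.
V ≈ 6.26 × 19.804 ≈ 124.0 kt.

124 kt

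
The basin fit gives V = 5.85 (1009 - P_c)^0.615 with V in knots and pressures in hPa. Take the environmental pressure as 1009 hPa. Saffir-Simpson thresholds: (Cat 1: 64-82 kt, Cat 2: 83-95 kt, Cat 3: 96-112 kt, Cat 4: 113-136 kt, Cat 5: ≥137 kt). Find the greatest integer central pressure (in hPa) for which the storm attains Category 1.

960 hPa

Category 1 begins at V = 64 kt.
Required ΔP = (64/5.85)^(1/0.615) = 10.940^1.626 ≈ 48.92 hPa.
P_c ≤ 1009 − 48.92 = 960.08, so the highest integer P_c is 960 hPa.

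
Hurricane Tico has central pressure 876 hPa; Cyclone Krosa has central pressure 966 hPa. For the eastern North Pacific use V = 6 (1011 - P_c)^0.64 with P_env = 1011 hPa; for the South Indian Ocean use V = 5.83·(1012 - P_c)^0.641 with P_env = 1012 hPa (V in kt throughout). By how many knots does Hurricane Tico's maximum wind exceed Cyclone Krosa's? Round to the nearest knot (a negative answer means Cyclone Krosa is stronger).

Hurricane Tico: ΔP = 135; V ≈ 6 × 135^0.64 ≈ 138.54 kt.
Cyclone Krosa: ΔP = 46; V ≈ 5.83 × 46^0.641 ≈ 67.84 kt.
Difference ≈ 138.54 − 67.84 = 70.70 → 71 kt.

71 kt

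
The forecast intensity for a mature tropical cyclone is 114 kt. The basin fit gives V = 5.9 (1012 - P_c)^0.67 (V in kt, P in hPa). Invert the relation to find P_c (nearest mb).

ΔP = (V / 5.9)^(1/0.67) = (114/5.9)^1.493.
114/5.9 = 19.322; 19.322^1.493 ≈ 83.08 mb.
P_c = 1012 − 83.08 = 928.92 ≈ 929 mb.

929 mb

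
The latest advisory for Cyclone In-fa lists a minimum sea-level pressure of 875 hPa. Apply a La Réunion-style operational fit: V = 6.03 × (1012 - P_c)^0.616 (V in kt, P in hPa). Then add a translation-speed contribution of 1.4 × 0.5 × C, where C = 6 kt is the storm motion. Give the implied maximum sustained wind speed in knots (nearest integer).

129 kt

ΔP = 1012 − 875 = 137 hPa.
137^0.616 ≈ 20.712.
V ≈ 6.03 × 20.712 ≈ 124.9 kt.
Translation term: 1.4 × 0.5 × 6 = 4.2 kt.
Corrected V ≈ 129.1 kt → 129 kt.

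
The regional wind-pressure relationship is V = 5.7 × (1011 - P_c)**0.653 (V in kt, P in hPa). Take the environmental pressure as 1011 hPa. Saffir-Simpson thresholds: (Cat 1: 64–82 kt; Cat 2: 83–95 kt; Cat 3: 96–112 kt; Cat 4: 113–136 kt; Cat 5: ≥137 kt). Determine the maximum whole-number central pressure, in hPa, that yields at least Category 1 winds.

970 hPa

Category 1 begins at V = 64 kt.
Required ΔP = (64/5.7)^(1/0.653) = 11.228^1.531 ≈ 40.59 hPa.
P_c ≤ 1011 − 40.59 = 970.41, so the highest integer P_c is 970 hPa.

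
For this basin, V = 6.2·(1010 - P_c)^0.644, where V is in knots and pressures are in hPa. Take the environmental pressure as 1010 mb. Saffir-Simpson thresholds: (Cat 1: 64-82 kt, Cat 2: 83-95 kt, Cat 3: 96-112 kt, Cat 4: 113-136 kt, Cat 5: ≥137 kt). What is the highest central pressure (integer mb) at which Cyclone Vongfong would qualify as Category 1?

Category 1 begins at V = 64 kt.
Required ΔP = (64/6.2)^(1/0.644) = 10.323^1.553 ≈ 37.52 mb.
P_c ≤ 1010 − 37.52 = 972.48, so the highest integer P_c is 972 mb.

972 mb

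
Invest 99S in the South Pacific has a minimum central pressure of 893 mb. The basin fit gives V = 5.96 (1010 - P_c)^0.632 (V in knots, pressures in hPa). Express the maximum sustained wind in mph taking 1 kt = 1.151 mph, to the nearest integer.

ΔP = 1010 − 893 = 117 mb.
V ≈ 5.96 × 117^0.632 = 5.96 × 20.281 ≈ 120.876 kt.
120.876 × 1.151 ≈ 139.13 mph → 139 mph.

139 mph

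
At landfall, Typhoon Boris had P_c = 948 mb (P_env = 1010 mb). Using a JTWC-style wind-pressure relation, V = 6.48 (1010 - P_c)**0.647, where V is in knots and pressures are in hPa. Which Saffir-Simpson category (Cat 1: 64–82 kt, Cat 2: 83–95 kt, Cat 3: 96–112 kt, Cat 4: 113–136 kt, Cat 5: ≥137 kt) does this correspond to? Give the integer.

2

ΔP = 1010 − 948 = 62 mb.
V ≈ 6.48 × 62^0.647 = 6.48 × 14.44 ≈ 94 kt.
94 kt falls in the Category 2 band.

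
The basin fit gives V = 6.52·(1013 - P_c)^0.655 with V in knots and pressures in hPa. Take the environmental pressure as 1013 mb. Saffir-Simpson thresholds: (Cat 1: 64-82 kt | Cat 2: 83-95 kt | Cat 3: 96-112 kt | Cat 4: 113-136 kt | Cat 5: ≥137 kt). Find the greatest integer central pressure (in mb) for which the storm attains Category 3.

Category 3 begins at V = 96 kt.
Required ΔP = (96/6.52)^(1/0.655) = 14.724^1.527 ≈ 60.71 mb.
P_c ≤ 1013 − 60.71 = 952.29, so the highest integer P_c is 952 mb.

952 mb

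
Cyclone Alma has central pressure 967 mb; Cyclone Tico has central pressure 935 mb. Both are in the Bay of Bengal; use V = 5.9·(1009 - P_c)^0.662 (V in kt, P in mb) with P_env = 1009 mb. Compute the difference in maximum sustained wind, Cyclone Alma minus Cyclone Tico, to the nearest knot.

Cyclone Alma: ΔP = 42; V ≈ 5.9 × 42^0.662 ≈ 70.06 kt.
Cyclone Tico: ΔP = 74; V ≈ 5.9 × 74^0.662 ≈ 101.93 kt.
Difference ≈ 70.06 − 101.93 = -31.87 → -32 kt.

-32 kt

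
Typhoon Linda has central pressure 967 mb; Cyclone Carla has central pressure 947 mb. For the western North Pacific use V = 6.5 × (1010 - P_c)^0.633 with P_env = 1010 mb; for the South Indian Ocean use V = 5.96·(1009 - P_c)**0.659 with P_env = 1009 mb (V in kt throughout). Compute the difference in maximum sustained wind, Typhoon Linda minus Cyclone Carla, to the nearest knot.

-20 kt

Typhoon Linda: ΔP = 43; V ≈ 6.5 × 43^0.633 ≈ 70.29 kt.
Cyclone Carla: ΔP = 62; V ≈ 5.96 × 62^0.659 ≈ 90.45 kt.
Difference ≈ 70.29 − 90.45 = -20.16 → -20 kt.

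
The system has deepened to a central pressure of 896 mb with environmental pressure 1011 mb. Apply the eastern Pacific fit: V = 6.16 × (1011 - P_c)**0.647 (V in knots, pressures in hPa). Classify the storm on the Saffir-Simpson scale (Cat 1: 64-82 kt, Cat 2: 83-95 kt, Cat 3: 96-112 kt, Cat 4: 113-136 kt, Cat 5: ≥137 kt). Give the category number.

4

ΔP = 1011 − 896 = 115 mb.
V ≈ 6.16 × 115^0.647 = 6.16 × 21.54 ≈ 133 kt.
133 kt falls in the Category 4 band.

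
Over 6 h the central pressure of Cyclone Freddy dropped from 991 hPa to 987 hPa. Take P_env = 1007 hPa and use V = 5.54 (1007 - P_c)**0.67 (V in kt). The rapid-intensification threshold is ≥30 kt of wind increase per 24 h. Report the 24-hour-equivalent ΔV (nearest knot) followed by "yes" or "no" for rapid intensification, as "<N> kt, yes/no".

V₁: ΔP = 16, V ≈ 5.54 × 16^0.67 ≈ 35.50 kt.
V₂: ΔP = 20, V ≈ 5.54 × 20^0.67 ≈ 41.23 kt.
ΔV over 6 h = 5.73 kt → 24 h equivalent = 5.73 × 24/6 ≈ 22.92 kt.
23 kt < 30 kt ⇒ not rapid intensification.

23 kt, no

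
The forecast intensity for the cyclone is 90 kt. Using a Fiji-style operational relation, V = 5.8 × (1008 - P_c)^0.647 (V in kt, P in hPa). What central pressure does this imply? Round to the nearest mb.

939 mb

ΔP = (V / 5.8)^(1/0.647) = (90/5.8)^1.546.
90/5.8 = 15.517; 15.517^1.546 ≈ 69.27 mb.
P_c = 1008 − 69.27 = 938.73 ≈ 939 mb.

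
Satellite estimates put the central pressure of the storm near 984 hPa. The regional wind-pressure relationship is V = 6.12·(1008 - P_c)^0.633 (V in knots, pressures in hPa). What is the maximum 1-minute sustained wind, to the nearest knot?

ΔP = 1008 − 984 = 24 hPa.
24^0.633 ≈ 7.476.
V ≈ 6.12 × 7.476 ≈ 45.8 kt.

46 kt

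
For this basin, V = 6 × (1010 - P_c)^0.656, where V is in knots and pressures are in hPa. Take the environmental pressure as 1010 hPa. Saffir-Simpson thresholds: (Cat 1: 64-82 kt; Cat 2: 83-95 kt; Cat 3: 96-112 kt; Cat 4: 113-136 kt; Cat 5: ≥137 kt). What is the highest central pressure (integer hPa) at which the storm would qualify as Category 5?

892 hPa

Category 5 begins at V = 137 kt.
Required ΔP = (137/6)^(1/0.656) = 22.833^1.524 ≈ 117.76 hPa.
P_c ≤ 1010 − 117.76 = 892.24, so the highest integer P_c is 892 hPa.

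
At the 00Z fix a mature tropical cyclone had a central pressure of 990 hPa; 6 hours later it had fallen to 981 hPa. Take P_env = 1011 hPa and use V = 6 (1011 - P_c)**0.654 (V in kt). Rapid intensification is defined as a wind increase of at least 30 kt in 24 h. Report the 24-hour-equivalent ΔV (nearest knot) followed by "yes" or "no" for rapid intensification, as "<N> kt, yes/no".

46 kt, yes

V₁: ΔP = 21, V ≈ 6 × 21^0.654 ≈ 43.94 kt.
V₂: ΔP = 30, V ≈ 6 × 30^0.654 ≈ 55.49 kt.
ΔV over 6 h = 11.55 kt → 24 h equivalent = 11.55 × 24/6 ≈ 46.20 kt.
46 kt ≥ 30 kt ⇒ rapid intensification.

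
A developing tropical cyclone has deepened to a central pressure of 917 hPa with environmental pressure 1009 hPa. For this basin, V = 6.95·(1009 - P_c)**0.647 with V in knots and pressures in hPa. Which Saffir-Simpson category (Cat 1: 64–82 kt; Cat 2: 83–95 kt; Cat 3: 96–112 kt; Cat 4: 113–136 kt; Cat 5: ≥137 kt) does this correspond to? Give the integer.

ΔP = 1009 − 917 = 92 hPa.
V ≈ 6.95 × 92^0.647 = 6.95 × 18.65 ≈ 130 kt.
130 kt falls in the Category 4 band.

4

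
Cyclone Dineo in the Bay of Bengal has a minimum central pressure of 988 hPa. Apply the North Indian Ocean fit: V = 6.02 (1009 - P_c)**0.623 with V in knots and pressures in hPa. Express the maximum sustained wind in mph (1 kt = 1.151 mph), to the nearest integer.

ΔP = 1009 − 988 = 21 hPa.
V ≈ 6.02 × 21^0.623 = 6.02 × 6.664 ≈ 40.118 kt.
40.118 × 1.151 ≈ 46.18 mph → 46 mph.

46 mph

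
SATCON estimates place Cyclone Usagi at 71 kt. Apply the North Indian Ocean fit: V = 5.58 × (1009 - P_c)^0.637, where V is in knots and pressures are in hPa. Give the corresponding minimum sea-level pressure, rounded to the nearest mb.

955 mb

ΔP = (V / 5.58)^(1/0.637) = (71/5.58)^1.570.
71/5.58 = 12.724; 12.724^1.570 ≈ 54.21 mb.
P_c = 1009 − 54.21 = 954.79 ≈ 955 mb.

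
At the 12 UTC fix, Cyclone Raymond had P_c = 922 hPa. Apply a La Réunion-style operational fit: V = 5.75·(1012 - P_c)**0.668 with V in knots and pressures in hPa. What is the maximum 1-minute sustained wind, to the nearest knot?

ΔP = 1012 − 922 = 90 hPa.
90^0.668 ≈ 20.204.
V ≈ 5.75 × 20.204 ≈ 116.2 kt.

116 kt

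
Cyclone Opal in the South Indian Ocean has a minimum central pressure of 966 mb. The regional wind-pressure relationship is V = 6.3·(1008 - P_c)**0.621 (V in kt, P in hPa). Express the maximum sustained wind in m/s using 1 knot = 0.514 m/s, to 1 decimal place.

33.0 m/s

ΔP = 1008 − 966 = 42 mb.
V ≈ 6.3 × 42^0.621 = 6.3 × 10.187 ≈ 64.177 kt.
64.177 × 0.514 ≈ 32.99 m/s → 33.0 m/s.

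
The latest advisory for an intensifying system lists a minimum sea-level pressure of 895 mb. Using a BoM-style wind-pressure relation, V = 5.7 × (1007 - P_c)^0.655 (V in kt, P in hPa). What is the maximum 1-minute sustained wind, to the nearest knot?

125 kt

ΔP = 1007 − 895 = 112 mb.
112^0.655 ≈ 21.991.
V ≈ 5.7 × 21.991 ≈ 125.3 kt.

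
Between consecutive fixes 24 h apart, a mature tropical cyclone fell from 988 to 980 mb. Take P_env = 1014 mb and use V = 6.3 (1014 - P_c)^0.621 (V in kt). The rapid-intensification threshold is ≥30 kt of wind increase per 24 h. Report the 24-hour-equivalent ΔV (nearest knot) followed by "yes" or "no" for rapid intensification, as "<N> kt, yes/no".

9 kt, no

V₁: ΔP = 26, V ≈ 6.3 × 26^0.621 ≈ 47.65 kt.
V₂: ΔP = 34, V ≈ 6.3 × 34^0.621 ≈ 56.28 kt.
ΔV over 24 h = 8.63 kt → 24 h equivalent = 8.63 × 24/24 ≈ 8.63 kt.
9 kt < 30 kt ⇒ not rapid intensification.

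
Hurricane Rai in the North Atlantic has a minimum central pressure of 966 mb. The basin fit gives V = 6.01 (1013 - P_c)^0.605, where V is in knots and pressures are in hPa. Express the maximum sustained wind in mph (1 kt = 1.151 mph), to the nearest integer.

71 mph

ΔP = 1013 − 966 = 47 mb.
V ≈ 6.01 × 47^0.605 = 6.01 × 10.271 ≈ 61.730 kt.
61.730 × 1.151 ≈ 71.05 mph → 71 mph.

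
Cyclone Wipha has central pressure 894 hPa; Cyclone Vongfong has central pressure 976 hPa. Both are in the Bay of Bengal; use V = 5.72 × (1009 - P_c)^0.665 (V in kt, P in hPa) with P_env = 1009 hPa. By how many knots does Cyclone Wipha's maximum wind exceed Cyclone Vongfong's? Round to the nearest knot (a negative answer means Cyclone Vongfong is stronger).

76 kt

Cyclone Wipha: ΔP = 115; V ≈ 5.72 × 115^0.665 ≈ 134.20 kt.
Cyclone Vongfong: ΔP = 33; V ≈ 5.72 × 33^0.665 ≈ 58.51 kt.
Difference ≈ 134.20 − 58.51 = 75.69 → 76 kt.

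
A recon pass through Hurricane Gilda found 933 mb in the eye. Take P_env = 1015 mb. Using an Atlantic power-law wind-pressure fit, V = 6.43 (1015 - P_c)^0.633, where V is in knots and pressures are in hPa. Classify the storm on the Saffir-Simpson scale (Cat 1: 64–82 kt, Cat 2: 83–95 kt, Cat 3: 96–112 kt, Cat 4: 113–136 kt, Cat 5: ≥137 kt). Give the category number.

3

ΔP = 1015 − 933 = 82 mb.
V ≈ 6.43 × 82^0.633 = 6.43 × 16.27 ≈ 105 kt.
105 kt falls in the Category 3 band.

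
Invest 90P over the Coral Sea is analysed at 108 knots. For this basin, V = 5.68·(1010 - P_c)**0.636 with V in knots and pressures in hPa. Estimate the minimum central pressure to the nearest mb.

ΔP = (V / 5.68)^(1/0.636) = (108/5.68)^1.572.
108/5.68 = 19.014; 19.014^1.572 ≈ 102.59 mb.
P_c = 1010 − 102.59 = 907.41 ≈ 907 mb.

907 mb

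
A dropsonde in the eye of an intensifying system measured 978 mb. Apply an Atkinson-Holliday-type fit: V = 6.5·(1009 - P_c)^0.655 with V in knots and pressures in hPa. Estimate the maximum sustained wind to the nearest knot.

ΔP = 1009 − 978 = 31 mb.
31^0.655 ≈ 9.481.
V ≈ 6.5 × 9.481 ≈ 61.6 kt.

62 kt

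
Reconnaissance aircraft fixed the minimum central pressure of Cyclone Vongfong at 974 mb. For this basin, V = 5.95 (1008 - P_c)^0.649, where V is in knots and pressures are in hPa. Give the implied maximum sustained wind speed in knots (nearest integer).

59 kt

ΔP = 1008 − 974 = 34 mb.
34^0.649 ≈ 9.861.
V ≈ 5.95 × 9.861 ≈ 58.7 kt.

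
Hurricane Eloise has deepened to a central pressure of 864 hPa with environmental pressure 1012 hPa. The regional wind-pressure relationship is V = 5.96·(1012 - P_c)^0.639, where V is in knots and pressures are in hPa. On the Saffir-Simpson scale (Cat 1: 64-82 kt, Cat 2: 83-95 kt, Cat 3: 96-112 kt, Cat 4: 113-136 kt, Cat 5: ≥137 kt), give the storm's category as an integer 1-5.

5

ΔP = 1012 − 864 = 148 hPa.
V ≈ 5.96 × 148^0.639 = 5.96 × 24.37 ≈ 145 kt.
145 kt falls in the Category 5 band.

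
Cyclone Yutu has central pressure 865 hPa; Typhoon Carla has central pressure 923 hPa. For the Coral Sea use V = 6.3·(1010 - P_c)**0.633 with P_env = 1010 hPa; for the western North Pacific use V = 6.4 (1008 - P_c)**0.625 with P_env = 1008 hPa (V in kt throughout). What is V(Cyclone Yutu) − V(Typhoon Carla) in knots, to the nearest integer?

Cyclone Yutu: ΔP = 145; V ≈ 6.3 × 145^0.633 ≈ 147.06 kt.
Typhoon Carla: ΔP = 85; V ≈ 6.4 × 85^0.625 ≈ 102.82 kt.
Difference ≈ 147.06 − 102.82 = 44.24 → 44 kt.

44 kt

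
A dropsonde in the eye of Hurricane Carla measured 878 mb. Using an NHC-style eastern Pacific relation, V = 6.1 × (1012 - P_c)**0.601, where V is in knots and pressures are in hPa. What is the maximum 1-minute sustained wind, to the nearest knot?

116 kt

ΔP = 1012 − 878 = 134 mb.
134^0.601 ≈ 18.984.
V ≈ 6.1 × 18.984 ≈ 115.8 kt.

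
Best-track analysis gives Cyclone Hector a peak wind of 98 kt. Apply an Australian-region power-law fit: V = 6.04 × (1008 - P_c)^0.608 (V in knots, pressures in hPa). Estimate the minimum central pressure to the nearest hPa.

ΔP = (V / 6.04)^(1/0.608) = (98/6.04)^1.645.
98/6.04 = 16.225; 16.225^1.645 ≈ 97.82 hPa.
P_c = 1008 − 97.82 = 910.18 ≈ 910 hPa.

910 hPa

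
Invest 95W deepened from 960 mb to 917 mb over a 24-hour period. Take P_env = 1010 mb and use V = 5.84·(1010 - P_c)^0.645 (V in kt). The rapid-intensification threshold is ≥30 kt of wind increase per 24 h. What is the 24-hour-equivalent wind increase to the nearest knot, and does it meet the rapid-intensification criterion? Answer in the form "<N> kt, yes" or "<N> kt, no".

V₁: ΔP = 50, V ≈ 5.84 × 50^0.645 ≈ 72.82 kt.
V₂: ΔP = 93, V ≈ 5.84 × 93^0.645 ≈ 108.66 kt.
ΔV over 24 h = 35.84 kt → 24 h equivalent = 35.84 × 24/24 ≈ 35.84 kt.
36 kt ≥ 30 kt ⇒ rapid intensification.

36 kt, yes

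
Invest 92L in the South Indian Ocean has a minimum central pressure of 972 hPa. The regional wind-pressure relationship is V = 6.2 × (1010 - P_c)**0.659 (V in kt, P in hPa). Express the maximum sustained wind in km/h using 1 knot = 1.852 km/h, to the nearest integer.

ΔP = 1010 − 972 = 38 hPa.
V ≈ 6.2 × 38^0.659 = 6.2 × 10.992 ≈ 68.151 kt.
68.151 × 1.852 ≈ 126.21 km/h → 126 km/h.

126 km/h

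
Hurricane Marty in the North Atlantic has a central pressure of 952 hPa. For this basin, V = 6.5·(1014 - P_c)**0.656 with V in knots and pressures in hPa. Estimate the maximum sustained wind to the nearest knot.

97 kt

ΔP = 1014 − 952 = 62 hPa.
62^0.656 ≈ 14.990.
V ≈ 6.5 × 14.990 ≈ 97.4 kt.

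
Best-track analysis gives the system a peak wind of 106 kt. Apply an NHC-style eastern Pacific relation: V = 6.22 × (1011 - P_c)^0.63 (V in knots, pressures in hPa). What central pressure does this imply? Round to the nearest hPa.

921 hPa

ΔP = (V / 6.22)^(1/0.63) = (106/6.22)^1.587.
106/6.22 = 17.042; 17.042^1.587 ≈ 90.11 hPa.
P_c = 1011 − 90.11 = 920.89 ≈ 921 hPa.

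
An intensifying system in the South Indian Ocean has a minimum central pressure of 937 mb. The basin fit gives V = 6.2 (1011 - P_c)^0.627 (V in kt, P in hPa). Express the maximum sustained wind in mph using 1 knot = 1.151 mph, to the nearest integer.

106 mph

ΔP = 1011 − 937 = 74 mb.
V ≈ 6.2 × 74^0.627 = 6.2 × 14.860 ≈ 92.130 kt.
92.130 × 1.151 ≈ 106.04 mph → 106 mph.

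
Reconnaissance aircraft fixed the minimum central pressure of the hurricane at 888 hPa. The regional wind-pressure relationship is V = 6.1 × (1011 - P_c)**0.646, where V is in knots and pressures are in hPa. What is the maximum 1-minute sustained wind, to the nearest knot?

ΔP = 1011 − 888 = 123 hPa.
123^0.646 ≈ 22.391.
V ≈ 6.1 × 22.391 ≈ 136.6 kt.

137 kt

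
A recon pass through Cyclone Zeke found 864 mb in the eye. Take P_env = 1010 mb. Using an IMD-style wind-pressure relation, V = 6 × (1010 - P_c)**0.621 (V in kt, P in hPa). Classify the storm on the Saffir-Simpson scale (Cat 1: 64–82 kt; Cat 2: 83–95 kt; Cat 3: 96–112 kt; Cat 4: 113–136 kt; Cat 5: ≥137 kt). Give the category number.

4

ΔP = 1010 − 864 = 146 mb.
V ≈ 6 × 146^0.621 = 6 × 22.08 ≈ 132 kt.
132 kt falls in the Category 4 band.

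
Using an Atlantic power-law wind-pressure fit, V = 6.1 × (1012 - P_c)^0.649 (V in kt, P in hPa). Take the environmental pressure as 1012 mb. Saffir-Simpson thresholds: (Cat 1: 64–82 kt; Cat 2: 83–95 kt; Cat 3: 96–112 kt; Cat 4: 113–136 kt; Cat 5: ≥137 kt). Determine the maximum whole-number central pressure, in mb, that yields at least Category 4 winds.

Category 4 begins at V = 113 kt.
Required ΔP = (113/6.1)^(1/0.649) = 18.525^1.541 ≈ 89.82 mb.
P_c ≤ 1012 − 89.82 = 922.18, so the highest integer P_c is 922 mb.

922 mb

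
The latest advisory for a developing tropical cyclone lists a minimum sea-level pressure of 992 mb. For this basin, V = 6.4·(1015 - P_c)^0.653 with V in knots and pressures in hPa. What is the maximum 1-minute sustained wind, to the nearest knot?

ΔP = 1015 − 992 = 23 mb.
23^0.653 ≈ 7.748.
V ≈ 6.4 × 7.748 ≈ 49.6 kt.

50 kt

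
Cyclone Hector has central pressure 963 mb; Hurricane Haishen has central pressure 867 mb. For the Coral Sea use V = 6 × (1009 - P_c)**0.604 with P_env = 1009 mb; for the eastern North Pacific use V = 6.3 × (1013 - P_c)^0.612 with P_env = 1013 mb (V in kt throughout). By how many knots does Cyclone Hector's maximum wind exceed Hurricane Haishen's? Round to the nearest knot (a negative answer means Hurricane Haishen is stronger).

Cyclone Hector: ΔP = 46; V ≈ 6 × 46^0.604 ≈ 60.60 kt.
Hurricane Haishen: ΔP = 146; V ≈ 6.3 × 146^0.612 ≈ 133.02 kt.
Difference ≈ 60.60 − 133.02 = -72.42 → -72 kt.

-72 kt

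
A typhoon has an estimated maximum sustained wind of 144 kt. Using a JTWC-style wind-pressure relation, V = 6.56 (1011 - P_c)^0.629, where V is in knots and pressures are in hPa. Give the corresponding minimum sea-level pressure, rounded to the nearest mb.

875 mb

ΔP = (V / 6.56)^(1/0.629) = (144/6.56)^1.590.
144/6.56 = 21.951; 21.951^1.590 ≈ 135.73 mb.
P_c = 1011 − 135.73 = 875.27 ≈ 875 mb.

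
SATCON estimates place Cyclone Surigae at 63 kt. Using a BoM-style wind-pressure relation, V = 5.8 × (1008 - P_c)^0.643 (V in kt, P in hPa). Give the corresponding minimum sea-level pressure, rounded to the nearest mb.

967 mb

ΔP = (V / 5.8)^(1/0.643) = (63/5.8)^1.555.
63/5.8 = 10.862; 10.862^1.555 ≈ 40.84 mb.
P_c = 1008 − 40.84 = 967.16 ≈ 967 mb.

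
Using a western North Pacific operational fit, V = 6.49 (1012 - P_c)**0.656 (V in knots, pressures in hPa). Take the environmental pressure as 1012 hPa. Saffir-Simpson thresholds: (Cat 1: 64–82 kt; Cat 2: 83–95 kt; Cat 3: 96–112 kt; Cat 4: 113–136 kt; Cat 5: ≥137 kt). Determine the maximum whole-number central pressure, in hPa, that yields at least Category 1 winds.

Category 1 begins at V = 64 kt.
Required ΔP = (64/6.49)^(1/0.656) = 9.861^1.524 ≈ 32.75 hPa.
P_c ≤ 1012 − 32.75 = 979.25, so the highest integer P_c is 979 hPa.

979 hPa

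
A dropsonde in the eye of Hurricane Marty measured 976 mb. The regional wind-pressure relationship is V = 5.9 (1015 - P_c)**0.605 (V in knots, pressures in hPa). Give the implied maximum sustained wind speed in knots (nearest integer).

54 kt

ΔP = 1015 − 976 = 39 mb.
39^0.605 ≈ 9.175.
V ≈ 5.9 × 9.175 ≈ 54.1 kt.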